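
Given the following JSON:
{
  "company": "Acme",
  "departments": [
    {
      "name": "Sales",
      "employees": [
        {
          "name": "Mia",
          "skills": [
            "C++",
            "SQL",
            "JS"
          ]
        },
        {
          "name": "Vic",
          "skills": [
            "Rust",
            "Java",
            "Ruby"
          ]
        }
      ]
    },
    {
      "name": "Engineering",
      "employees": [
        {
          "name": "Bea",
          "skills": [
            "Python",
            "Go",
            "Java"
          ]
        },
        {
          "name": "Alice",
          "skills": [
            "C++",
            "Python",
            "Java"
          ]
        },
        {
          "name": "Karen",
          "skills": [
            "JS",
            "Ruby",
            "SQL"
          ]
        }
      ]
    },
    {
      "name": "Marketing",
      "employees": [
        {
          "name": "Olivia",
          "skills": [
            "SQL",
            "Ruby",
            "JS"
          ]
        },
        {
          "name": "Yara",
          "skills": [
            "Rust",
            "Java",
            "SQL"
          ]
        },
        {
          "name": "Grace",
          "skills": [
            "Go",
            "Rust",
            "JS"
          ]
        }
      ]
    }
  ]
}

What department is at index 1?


Path: departments[1].name
Value: Engineering

ANSWER: Engineering


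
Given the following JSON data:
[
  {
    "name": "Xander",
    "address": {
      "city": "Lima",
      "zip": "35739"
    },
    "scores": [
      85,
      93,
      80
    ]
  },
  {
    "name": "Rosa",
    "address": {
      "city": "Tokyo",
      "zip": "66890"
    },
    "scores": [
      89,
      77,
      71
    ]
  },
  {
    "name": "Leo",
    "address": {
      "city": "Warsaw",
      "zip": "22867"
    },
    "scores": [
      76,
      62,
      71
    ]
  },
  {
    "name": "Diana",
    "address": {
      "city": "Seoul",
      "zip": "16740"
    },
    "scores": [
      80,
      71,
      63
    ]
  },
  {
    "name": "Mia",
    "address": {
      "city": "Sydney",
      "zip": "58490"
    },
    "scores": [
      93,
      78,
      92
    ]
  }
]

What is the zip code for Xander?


Path: records[0].address.zip
Value: 35739

ANSWER: 35739


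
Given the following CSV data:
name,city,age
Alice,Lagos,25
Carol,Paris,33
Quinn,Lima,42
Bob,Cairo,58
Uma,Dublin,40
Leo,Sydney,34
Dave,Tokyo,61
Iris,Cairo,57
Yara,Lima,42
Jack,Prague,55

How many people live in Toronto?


Scanning city column for 'Toronto':
Total matches: 0

ANSWER: 0


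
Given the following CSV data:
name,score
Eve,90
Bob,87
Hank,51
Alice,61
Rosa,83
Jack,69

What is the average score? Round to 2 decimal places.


Scores: 90, 87, 51, 61, 83, 69
Sum = 441
Count = 6
Average = 441 / 6 = 73.50

ANSWER: 73.50


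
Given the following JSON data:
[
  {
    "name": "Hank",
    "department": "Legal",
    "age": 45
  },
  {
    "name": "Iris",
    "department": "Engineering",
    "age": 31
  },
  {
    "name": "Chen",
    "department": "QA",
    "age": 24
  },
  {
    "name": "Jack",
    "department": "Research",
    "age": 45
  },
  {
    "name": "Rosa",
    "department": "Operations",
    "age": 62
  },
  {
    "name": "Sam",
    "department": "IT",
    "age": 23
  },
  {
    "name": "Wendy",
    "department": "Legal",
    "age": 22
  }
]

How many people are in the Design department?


Scanning records for department = Design
  No matches found
Count: 0

ANSWER: 0


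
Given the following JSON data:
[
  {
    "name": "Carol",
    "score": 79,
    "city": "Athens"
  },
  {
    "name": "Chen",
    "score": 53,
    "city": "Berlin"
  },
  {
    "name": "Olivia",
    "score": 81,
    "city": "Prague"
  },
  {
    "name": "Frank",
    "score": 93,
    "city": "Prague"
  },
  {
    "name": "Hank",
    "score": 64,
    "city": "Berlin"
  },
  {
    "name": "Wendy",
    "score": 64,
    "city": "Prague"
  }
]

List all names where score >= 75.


Filtering records where score >= 75:
  Carol (score=79) -> YES
  Chen (score=53) -> no
  Olivia (score=81) -> YES
  Frank (score=93) -> YES
  Hank (score=64) -> no
  Wendy (score=64) -> no


ANSWER: Carol, Olivia, Frank


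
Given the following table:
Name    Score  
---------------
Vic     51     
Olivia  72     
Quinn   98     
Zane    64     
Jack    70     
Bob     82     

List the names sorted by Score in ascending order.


Sorting by Score (ascending):
  Vic: 51
  Zane: 64
  Jack: 70
  Olivia: 72
  Bob: 82
  Quinn: 98


ANSWER: Vic, Zane, Jack, Olivia, Bob, Quinn


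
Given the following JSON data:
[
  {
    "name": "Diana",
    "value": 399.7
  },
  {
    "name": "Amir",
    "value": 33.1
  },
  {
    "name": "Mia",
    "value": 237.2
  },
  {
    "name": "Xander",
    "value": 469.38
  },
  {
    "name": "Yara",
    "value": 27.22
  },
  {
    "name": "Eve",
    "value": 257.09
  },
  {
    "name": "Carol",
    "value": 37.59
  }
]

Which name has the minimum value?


Comparing values:
  Diana: 399.7
  Amir: 33.1
  Mia: 237.2
  Xander: 469.38
  Yara: 27.22
  Eve: 257.09
  Carol: 37.59
Minimum: Yara (27.22)

ANSWER: Yara


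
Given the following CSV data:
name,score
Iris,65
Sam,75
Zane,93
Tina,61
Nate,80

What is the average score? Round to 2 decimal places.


Scores: 65, 75, 93, 61, 80
Sum = 374
Count = 5
Average = 374 / 5 = 74.80

ANSWER: 74.80


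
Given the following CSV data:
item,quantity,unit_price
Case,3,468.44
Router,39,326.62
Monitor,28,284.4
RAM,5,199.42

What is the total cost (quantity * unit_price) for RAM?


Row: RAM
quantity = 5
unit_price = 199.42
total = 5 * 199.42 = 997.1

ANSWER: 997.1


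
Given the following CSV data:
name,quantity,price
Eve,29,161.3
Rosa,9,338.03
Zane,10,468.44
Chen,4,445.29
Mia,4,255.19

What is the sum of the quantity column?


Values in 'quantity' column:
  Row 1: 29
  Row 2: 9
  Row 3: 10
  Row 4: 4
  Row 5: 4
Sum = 29 + 9 + 10 + 4 + 4 = 56

ANSWER: 56


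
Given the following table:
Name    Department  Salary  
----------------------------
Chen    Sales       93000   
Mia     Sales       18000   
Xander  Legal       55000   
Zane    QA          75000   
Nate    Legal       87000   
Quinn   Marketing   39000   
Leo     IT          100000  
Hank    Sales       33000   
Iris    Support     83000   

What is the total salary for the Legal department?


Legal department members:
  Xander: 55000
  Nate: 87000
Total = 55000 + 87000 = 142000

ANSWER: 142000


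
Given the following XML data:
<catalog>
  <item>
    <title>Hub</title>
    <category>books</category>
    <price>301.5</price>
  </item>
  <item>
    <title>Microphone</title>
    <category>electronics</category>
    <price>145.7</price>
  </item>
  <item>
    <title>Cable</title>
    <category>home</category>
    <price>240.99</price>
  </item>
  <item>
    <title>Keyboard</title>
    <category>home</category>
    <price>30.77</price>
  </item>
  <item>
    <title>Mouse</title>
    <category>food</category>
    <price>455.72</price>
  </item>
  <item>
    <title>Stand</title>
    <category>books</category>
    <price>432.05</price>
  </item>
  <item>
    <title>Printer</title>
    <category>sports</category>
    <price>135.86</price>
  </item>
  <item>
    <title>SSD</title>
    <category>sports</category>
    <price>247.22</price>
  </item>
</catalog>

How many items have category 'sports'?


Scanning <item> elements for <category>sports</category>:
  Item 7: Printer -> MATCH
  Item 8: SSD -> MATCH
Count: 2

ANSWER: 2


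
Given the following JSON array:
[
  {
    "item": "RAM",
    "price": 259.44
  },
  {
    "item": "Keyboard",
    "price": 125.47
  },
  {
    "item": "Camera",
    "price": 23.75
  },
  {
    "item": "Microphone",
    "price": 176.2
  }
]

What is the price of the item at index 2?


Array index 2 -> Camera
price = 23.75

ANSWER: 23.75


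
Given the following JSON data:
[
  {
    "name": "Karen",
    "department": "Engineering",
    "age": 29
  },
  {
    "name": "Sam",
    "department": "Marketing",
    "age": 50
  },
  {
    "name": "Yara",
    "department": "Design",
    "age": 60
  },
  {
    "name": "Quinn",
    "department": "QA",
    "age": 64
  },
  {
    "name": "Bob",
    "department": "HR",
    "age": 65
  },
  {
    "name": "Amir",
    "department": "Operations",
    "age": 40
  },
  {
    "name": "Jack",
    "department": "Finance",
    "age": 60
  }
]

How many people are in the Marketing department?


Scanning records for department = Marketing
  Record 1: Sam
Count: 1

ANSWER: 1


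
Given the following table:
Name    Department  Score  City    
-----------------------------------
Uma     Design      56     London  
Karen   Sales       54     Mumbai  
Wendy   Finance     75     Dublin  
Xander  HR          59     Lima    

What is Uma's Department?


Row 1: Uma
Department = Design

ANSWER: Design


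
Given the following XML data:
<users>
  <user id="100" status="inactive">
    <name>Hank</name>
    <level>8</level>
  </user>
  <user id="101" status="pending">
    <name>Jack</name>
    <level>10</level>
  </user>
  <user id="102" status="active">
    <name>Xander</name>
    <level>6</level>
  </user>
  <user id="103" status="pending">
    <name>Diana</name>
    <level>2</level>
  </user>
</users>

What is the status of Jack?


Finding user with name = Jack
user id="101" status="pending"

ANSWER: pending


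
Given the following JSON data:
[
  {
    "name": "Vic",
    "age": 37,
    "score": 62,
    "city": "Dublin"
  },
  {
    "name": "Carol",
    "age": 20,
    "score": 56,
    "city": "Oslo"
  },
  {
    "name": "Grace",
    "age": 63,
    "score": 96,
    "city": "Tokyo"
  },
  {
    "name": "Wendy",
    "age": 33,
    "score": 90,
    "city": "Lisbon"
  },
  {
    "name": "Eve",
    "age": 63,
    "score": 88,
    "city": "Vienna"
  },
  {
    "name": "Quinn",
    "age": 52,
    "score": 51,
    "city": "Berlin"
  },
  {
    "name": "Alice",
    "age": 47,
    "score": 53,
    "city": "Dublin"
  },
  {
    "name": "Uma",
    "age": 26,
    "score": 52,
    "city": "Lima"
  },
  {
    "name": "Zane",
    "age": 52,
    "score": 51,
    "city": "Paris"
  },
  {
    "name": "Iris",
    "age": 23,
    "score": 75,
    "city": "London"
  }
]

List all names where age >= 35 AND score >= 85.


Checking both conditions:
  Vic (age=37, score=62) -> no
  Carol (age=20, score=56) -> no
  Grace (age=63, score=96) -> YES
  Wendy (age=33, score=90) -> no
  Eve (age=63, score=88) -> YES
  Quinn (age=52, score=51) -> no
  Alice (age=47, score=53) -> no
  Uma (age=26, score=52) -> no
  Zane (age=52, score=51) -> no
  Iris (age=23, score=75) -> no


ANSWER: Grace, Eve


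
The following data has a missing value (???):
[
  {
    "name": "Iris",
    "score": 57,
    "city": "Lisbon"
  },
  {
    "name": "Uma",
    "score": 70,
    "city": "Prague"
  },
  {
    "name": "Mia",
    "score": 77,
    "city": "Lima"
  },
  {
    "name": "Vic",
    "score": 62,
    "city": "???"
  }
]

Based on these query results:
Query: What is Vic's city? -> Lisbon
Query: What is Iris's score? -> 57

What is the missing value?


The missing value is Vic's city
From query: Vic's city = Lisbon

ANSWER: Lisbon


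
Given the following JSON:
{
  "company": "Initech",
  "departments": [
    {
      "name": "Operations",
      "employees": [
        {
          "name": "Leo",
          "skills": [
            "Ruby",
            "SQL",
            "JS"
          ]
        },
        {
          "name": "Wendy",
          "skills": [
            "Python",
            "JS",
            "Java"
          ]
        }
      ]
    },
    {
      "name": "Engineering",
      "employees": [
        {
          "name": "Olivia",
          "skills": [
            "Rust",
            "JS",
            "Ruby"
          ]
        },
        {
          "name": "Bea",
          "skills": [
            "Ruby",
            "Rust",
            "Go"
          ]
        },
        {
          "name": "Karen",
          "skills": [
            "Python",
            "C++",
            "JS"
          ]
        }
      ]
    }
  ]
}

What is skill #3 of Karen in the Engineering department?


Path: departments[1].employees[2].skills[2]
Value: JS

ANSWER: JS


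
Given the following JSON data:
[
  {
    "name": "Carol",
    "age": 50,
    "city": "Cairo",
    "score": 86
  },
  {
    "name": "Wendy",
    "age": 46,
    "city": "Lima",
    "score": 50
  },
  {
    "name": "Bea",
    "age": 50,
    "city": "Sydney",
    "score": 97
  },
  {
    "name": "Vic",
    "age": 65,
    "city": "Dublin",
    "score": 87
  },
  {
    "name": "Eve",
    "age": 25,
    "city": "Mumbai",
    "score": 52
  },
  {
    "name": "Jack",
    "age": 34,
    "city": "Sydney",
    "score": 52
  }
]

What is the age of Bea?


Looking up record where name = Bea
Record index: 2
Field 'age' = 50

ANSWER: 50


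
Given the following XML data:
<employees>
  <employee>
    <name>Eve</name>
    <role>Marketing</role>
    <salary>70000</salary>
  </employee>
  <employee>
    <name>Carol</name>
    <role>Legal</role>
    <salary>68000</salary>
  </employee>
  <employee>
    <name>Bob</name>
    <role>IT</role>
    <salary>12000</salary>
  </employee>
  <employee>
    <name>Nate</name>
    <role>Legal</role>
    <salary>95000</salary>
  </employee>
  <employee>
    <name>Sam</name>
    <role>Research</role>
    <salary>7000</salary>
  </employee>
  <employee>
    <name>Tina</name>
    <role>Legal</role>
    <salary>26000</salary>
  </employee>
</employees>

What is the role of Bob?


Searching for <employee> with <name>Bob</name>
Found at position 3
<role>IT</role>

ANSWER: IT


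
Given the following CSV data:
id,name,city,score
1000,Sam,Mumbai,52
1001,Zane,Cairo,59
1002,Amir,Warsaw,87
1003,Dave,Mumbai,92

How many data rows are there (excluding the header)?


Counting rows (excluding header):
Header: id,name,city,score
Data rows: 4

ANSWER: 4


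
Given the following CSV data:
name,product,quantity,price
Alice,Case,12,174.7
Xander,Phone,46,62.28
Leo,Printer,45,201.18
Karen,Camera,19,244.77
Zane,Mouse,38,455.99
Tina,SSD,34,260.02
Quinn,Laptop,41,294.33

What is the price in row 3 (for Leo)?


Row 3: Leo
Column 'price' = 201.18

ANSWER: 201.18


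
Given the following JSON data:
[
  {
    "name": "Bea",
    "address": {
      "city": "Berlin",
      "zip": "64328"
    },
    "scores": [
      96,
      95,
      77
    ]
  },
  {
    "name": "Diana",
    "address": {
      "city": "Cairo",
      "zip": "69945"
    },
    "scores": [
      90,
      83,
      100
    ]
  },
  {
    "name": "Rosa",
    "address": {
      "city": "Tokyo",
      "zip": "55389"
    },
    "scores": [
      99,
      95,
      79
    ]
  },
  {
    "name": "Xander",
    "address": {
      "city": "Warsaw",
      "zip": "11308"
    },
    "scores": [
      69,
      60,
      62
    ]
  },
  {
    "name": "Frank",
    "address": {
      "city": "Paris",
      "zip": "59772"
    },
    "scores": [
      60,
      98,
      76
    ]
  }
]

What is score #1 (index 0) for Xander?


Path: records[3].scores[0]
Value: 69

ANSWER: 69


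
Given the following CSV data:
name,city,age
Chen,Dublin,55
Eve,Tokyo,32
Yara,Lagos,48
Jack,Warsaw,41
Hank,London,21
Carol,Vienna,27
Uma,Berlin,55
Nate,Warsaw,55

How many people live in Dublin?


Scanning city column for 'Dublin':
  Row 1: Chen -> MATCH
Total matches: 1

ANSWER: 1


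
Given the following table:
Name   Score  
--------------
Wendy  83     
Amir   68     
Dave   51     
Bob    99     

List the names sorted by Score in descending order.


Sorting by Score (descending):
  Bob: 99
  Wendy: 83
  Amir: 68
  Dave: 51


ANSWER: Bob, Wendy, Amir, Dave


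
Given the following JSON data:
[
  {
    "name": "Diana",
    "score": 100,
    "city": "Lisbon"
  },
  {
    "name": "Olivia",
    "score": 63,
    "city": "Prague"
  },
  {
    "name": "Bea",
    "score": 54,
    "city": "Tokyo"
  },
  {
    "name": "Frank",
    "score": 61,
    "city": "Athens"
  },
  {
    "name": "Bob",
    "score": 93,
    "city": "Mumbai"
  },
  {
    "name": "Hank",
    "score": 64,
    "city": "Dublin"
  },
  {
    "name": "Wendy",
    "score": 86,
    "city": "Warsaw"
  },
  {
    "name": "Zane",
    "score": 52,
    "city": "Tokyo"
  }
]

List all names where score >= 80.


Filtering records where score >= 80:
  Diana (score=100) -> YES
  Olivia (score=63) -> no
  Bea (score=54) -> no
  Frank (score=61) -> no
  Bob (score=93) -> YES
  Hank (score=64) -> no
  Wendy (score=86) -> YES
  Zane (score=52) -> no


ANSWER: Diana, Bob, Wendy


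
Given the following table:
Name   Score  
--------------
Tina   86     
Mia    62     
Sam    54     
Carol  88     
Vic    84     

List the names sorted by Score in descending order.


Sorting by Score (descending):
  Carol: 88
  Tina: 86
  Vic: 84
  Mia: 62
  Sam: 54


ANSWER: Carol, Tina, Vic, Mia, Sam


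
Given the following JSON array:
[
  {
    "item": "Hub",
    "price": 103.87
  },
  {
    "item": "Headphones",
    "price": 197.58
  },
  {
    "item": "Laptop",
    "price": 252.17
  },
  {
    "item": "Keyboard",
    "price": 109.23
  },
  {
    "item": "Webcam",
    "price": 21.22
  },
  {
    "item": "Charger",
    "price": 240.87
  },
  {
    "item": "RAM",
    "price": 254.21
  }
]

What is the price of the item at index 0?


Array index 0 -> Hub
price = 103.87

ANSWER: 103.87


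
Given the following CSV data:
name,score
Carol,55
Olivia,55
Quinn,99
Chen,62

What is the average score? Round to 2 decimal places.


Scores: 55, 55, 99, 62
Sum = 271
Count = 4
Average = 271 / 4 = 67.75

ANSWER: 67.75


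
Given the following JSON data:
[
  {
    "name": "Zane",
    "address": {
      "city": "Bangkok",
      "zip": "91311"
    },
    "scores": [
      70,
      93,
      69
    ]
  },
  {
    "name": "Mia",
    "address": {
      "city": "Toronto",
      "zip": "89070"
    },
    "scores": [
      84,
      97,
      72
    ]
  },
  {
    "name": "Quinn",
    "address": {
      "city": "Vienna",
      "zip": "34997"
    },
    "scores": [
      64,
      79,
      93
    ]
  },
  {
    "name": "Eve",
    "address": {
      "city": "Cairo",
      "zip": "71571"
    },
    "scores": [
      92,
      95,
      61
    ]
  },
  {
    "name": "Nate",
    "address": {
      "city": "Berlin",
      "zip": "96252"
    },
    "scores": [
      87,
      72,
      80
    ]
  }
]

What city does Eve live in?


Path: records[3].address.city
Value: Cairo

ANSWER: Cairo


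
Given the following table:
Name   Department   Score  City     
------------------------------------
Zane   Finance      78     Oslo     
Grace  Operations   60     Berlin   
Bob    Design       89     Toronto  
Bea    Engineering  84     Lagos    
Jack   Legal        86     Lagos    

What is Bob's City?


Row 3: Bob
City = Toronto

ANSWER: Toronto


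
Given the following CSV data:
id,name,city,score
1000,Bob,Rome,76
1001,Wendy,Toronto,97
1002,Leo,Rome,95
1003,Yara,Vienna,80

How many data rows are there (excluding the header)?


Counting rows (excluding header):
Header: id,name,city,score
Data rows: 4

ANSWER: 4


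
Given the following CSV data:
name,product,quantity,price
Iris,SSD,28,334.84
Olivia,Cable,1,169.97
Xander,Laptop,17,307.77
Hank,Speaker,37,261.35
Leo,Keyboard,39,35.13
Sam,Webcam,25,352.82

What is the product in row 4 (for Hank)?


Row 4: Hank
Column 'product' = Speaker

ANSWER: Speaker


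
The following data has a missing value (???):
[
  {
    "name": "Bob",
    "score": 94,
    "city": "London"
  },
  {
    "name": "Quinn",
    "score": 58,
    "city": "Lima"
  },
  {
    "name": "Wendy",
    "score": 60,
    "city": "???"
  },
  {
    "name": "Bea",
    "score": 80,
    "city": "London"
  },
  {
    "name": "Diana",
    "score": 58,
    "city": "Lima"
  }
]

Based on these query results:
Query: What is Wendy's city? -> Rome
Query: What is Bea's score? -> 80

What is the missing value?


The missing value is Wendy's city
From query: Wendy's city = Rome

ANSWER: Rome


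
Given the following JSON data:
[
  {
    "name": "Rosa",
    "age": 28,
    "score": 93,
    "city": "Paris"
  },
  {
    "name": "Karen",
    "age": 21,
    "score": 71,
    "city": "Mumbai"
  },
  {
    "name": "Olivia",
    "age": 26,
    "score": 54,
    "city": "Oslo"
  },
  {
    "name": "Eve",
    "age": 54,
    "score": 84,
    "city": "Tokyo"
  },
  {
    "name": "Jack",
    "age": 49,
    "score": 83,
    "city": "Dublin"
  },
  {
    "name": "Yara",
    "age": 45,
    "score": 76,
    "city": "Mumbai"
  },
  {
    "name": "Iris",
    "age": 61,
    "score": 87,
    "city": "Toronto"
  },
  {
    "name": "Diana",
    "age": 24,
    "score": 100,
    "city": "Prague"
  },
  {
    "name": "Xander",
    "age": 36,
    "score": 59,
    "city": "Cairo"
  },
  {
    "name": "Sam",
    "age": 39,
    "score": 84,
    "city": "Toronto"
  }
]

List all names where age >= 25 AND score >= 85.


Checking both conditions:
  Rosa (age=28, score=93) -> YES
  Karen (age=21, score=71) -> no
  Olivia (age=26, score=54) -> no
  Eve (age=54, score=84) -> no
  Jack (age=49, score=83) -> no
  Yara (age=45, score=76) -> no
  Iris (age=61, score=87) -> YES
  Diana (age=24, score=100) -> no
  Xander (age=36, score=59) -> no
  Sam (age=39, score=84) -> no


ANSWER: Rosa, Iris


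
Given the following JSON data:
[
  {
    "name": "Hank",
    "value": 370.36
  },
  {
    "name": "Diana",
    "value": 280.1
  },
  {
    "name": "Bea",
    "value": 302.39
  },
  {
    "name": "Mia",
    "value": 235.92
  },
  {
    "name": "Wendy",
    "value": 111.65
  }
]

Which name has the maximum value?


Comparing values:
  Hank: 370.36
  Diana: 280.1
  Bea: 302.39
  Mia: 235.92
  Wendy: 111.65
Maximum: Hank (370.36)

ANSWER: Hank


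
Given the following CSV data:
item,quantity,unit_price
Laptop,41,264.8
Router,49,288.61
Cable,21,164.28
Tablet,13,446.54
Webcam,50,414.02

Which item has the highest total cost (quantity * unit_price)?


Computing row totals:
  Laptop: 10856.8
  Router: 14141.89
  Cable: 3449.88
  Tablet: 5805.02
  Webcam: 20701.0
Maximum: Webcam (20701.0)

ANSWER: Webcam


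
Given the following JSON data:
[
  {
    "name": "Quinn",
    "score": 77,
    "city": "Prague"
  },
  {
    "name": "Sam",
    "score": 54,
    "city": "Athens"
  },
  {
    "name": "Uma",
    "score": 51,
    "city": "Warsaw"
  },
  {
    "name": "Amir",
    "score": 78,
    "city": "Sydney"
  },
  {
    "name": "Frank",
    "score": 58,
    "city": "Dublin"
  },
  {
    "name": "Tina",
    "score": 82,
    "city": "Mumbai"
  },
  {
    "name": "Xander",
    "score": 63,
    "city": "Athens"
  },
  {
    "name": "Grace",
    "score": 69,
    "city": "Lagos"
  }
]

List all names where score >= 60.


Filtering records where score >= 60:
  Quinn (score=77) -> YES
  Sam (score=54) -> no
  Uma (score=51) -> no
  Amir (score=78) -> YES
  Frank (score=58) -> no
  Tina (score=82) -> YES
  Xander (score=63) -> YES
  Grace (score=69) -> YES


ANSWER: Quinn, Amir, Tina, Xander, Grace


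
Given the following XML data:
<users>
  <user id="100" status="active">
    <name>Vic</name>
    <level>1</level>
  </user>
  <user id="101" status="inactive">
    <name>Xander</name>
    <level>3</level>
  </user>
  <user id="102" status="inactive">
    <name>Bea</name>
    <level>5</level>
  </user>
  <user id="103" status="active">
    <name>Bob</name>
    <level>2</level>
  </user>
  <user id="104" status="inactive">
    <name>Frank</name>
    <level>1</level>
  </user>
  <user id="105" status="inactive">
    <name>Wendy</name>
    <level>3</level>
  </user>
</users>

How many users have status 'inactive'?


Counting users with status='inactive':
  Xander (id=101) -> MATCH
  Bea (id=102) -> MATCH
  Frank (id=104) -> MATCH
  Wendy (id=105) -> MATCH
Count: 4

ANSWER: 4


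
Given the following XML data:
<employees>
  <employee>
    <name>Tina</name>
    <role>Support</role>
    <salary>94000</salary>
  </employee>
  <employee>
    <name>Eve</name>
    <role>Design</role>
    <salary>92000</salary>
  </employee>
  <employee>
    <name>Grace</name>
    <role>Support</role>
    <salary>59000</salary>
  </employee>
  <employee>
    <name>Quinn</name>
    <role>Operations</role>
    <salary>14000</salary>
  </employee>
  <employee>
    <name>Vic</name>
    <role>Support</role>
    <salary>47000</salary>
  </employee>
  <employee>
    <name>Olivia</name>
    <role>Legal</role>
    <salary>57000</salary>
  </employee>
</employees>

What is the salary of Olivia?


Searching for <employee> with <name>Olivia</name>
Found at position 6
<salary>57000</salary>

ANSWER: 57000


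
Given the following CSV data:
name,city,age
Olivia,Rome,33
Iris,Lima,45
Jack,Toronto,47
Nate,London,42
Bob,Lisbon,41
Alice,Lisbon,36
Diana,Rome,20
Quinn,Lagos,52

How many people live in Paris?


Scanning city column for 'Paris':
Total matches: 0

ANSWER: 0


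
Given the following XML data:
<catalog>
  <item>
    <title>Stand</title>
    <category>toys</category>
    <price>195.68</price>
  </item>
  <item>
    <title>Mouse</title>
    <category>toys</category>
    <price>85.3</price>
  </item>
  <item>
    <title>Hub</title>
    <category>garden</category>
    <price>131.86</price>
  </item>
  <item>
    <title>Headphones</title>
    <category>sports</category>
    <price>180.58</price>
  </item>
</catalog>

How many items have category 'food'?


Scanning <item> elements for <category>food</category>:
Count: 0

ANSWER: 0


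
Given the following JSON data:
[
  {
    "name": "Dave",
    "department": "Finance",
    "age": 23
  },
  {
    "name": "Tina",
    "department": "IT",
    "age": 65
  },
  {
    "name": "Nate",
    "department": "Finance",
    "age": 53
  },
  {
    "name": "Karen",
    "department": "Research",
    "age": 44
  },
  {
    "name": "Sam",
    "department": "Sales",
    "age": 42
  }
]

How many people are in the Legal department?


Scanning records for department = Legal
  No matches found
Count: 0

ANSWER: 0


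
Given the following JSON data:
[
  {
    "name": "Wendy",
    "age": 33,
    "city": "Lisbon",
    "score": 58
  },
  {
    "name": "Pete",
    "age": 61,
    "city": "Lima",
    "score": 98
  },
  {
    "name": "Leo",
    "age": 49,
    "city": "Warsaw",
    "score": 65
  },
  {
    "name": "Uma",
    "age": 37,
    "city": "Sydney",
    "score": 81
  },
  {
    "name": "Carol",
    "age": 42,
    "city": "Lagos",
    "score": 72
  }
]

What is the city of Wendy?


Looking up record where name = Wendy
Record index: 0
Field 'city' = Lisbon

ANSWER: Lisbon


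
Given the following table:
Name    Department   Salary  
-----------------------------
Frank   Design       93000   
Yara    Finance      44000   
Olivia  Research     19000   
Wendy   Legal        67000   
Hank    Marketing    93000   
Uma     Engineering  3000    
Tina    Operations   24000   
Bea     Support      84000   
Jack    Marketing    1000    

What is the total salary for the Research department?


Research department members:
  Olivia: 19000
Total = 19000 = 19000

ANSWER: 19000


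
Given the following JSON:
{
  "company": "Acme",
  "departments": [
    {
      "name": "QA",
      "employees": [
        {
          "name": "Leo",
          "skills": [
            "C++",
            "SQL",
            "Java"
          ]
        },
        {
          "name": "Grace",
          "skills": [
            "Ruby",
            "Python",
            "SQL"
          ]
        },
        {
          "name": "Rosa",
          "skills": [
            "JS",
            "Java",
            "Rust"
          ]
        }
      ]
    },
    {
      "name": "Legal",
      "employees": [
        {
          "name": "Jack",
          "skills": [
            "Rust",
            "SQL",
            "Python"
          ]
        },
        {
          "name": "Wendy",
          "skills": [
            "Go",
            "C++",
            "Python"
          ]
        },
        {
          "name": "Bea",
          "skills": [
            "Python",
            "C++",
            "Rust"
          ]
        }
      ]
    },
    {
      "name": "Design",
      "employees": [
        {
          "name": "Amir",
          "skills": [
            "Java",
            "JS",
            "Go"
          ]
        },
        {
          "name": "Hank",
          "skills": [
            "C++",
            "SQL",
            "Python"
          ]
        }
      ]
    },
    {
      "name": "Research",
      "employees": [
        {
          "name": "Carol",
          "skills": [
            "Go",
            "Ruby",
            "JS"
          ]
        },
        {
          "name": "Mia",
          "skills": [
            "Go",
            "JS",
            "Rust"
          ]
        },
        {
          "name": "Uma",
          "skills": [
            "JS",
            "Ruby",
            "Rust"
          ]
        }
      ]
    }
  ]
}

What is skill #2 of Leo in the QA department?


Path: departments[0].employees[0].skills[1]
Value: SQL

ANSWER: SQL


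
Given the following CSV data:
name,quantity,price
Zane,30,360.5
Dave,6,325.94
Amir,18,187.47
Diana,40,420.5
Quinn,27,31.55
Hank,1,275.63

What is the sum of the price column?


Values in 'price' column:
  Row 1: 360.5
  Row 2: 325.94
  Row 3: 187.47
  Row 4: 420.5
  Row 5: 31.55
  Row 6: 275.63
Sum = 360.5 + 325.94 + 187.47 + 420.5 + 31.55 + 275.63 = 1601.59

ANSWER: 1601.59


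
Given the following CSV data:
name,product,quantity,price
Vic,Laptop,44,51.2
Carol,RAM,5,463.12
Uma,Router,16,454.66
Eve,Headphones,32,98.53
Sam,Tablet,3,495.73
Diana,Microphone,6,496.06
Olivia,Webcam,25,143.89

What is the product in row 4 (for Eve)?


Row 4: Eve
Column 'product' = Headphones

ANSWER: Headphones


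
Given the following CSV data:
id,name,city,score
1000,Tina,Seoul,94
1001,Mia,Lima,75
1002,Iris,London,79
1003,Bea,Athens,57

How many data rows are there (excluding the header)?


Counting rows (excluding header):
Header: id,name,city,score
Data rows: 4

ANSWER: 4


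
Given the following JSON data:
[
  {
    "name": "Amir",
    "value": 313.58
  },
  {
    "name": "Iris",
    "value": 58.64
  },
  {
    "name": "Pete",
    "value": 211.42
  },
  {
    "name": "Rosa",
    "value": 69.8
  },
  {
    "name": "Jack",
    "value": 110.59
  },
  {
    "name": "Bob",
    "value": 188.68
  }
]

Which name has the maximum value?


Comparing values:
  Amir: 313.58
  Iris: 58.64
  Pete: 211.42
  Rosa: 69.8
  Jack: 110.59
  Bob: 188.68
Maximum: Amir (313.58)

ANSWER: Amir


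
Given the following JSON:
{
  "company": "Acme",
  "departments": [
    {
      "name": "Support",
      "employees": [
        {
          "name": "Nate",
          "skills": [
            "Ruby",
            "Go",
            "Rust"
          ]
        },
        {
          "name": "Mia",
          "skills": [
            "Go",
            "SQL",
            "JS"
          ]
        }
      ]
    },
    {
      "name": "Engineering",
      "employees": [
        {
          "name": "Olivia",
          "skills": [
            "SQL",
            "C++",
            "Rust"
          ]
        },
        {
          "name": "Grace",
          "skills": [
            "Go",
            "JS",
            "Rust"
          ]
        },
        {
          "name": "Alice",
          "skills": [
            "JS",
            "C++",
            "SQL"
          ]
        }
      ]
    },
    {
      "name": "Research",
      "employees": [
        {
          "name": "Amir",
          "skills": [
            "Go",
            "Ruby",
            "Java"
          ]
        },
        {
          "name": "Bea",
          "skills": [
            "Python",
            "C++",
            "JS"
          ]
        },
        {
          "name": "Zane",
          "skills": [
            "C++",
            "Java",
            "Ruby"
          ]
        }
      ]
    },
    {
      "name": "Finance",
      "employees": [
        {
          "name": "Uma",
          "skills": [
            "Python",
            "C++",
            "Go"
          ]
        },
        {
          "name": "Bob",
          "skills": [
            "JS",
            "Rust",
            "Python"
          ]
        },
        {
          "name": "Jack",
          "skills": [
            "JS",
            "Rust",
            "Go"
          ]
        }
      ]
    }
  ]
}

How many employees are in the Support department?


Path: departments[0].employees
Count: 2

ANSWER: 2


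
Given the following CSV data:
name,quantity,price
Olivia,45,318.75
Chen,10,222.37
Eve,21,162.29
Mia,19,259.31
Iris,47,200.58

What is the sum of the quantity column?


Values in 'quantity' column:
  Row 1: 45
  Row 2: 10
  Row 3: 21
  Row 4: 19
  Row 5: 47
Sum = 45 + 10 + 21 + 19 + 47 = 142

ANSWER: 142


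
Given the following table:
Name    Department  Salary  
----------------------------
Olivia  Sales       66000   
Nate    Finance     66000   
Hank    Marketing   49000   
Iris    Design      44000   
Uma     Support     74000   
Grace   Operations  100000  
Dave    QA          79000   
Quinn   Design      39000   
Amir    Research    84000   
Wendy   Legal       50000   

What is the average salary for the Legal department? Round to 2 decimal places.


Legal department members:
  Wendy: 50000
Sum = 50000
Count = 1
Average = 50000 / 1 = 50000.00

ANSWER: 50000.00


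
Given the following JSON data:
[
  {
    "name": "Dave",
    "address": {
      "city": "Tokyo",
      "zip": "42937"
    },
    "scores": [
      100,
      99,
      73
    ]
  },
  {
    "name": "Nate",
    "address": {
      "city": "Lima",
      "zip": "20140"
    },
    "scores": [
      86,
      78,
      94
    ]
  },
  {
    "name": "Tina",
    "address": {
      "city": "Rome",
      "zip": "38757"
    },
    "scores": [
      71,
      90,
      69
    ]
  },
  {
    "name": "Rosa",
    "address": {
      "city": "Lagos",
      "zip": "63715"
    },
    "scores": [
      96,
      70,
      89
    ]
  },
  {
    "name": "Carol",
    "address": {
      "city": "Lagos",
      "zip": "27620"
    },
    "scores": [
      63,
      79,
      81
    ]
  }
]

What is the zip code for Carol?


Path: records[4].address.zip
Value: 27620

ANSWER: 27620


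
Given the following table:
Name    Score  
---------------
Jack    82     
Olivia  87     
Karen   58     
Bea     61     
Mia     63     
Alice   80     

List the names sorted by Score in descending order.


Sorting by Score (descending):
  Olivia: 87
  Jack: 82
  Alice: 80
  Mia: 63
  Bea: 61
  Karen: 58


ANSWER: Olivia, Jack, Alice, Mia, Bea, Karen


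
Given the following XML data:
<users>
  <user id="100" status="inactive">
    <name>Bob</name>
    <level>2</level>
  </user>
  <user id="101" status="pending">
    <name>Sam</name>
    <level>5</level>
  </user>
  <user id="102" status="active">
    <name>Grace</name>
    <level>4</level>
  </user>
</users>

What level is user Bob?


Finding user: Bob
<level>2</level>

ANSWER: 2


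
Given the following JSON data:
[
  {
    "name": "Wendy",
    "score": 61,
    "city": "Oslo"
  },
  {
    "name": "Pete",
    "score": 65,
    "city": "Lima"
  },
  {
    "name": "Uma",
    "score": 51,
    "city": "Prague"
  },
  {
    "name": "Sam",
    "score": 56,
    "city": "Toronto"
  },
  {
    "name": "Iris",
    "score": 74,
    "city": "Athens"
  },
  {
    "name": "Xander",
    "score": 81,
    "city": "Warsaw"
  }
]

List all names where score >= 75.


Filtering records where score >= 75:
  Wendy (score=61) -> no
  Pete (score=65) -> no
  Uma (score=51) -> no
  Sam (score=56) -> no
  Iris (score=74) -> no
  Xander (score=81) -> YES


ANSWER: Xander


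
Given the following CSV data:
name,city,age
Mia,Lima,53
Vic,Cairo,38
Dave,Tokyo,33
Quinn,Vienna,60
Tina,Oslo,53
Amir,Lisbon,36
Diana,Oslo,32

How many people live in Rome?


Scanning city column for 'Rome':
Total matches: 0

ANSWER: 0


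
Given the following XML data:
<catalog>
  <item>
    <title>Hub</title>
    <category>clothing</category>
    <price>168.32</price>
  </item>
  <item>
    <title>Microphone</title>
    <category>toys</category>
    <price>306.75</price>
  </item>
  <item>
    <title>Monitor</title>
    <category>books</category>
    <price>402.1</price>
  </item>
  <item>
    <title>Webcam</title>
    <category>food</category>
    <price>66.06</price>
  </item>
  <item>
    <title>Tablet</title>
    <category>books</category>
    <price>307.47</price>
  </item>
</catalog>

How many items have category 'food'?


Scanning <item> elements for <category>food</category>:
  Item 4: Webcam -> MATCH
Count: 1

ANSWER: 1


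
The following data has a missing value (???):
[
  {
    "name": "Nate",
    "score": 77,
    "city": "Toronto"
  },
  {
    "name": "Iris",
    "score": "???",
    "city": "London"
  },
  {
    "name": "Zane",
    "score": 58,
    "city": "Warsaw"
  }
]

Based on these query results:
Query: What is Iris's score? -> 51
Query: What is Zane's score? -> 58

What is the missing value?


The missing value is Iris's score
From query: Iris's score = 51

ANSWER: 51


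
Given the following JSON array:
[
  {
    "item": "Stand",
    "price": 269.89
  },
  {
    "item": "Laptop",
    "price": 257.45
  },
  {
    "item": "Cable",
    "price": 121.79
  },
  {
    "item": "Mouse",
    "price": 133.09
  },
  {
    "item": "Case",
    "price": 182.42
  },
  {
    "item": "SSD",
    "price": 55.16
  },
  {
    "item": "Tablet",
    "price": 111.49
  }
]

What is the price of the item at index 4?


Array index 4 -> Case
price = 182.42

ANSWER: 182.42


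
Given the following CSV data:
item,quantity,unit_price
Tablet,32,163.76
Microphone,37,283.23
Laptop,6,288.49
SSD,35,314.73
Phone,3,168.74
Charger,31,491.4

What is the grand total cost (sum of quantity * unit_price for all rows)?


Computing row totals:
  Tablet: 32 * 163.76 = 5240.32
  Microphone: 37 * 283.23 = 10479.51
  Laptop: 6 * 288.49 = 1730.94
  SSD: 35 * 314.73 = 11015.55
  Phone: 3 * 168.74 = 506.22
  Charger: 31 * 491.4 = 15233.4
Grand total = 5240.32 + 10479.51 + 1730.94 + 11015.55 + 506.22 + 15233.4 = 44205.94

ANSWER: 44205.94


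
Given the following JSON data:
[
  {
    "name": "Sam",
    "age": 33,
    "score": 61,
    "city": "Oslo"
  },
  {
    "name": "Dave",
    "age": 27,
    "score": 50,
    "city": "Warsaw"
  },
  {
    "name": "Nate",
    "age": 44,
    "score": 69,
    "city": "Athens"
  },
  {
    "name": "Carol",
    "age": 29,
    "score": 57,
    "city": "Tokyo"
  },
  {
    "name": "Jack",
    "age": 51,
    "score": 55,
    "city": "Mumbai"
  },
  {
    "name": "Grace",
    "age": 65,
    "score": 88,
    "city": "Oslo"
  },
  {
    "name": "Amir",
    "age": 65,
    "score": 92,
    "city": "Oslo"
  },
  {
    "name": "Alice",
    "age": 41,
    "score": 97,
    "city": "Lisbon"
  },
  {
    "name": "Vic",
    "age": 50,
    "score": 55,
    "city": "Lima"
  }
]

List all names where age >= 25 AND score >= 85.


Checking both conditions:
  Sam (age=33, score=61) -> no
  Dave (age=27, score=50) -> no
  Nate (age=44, score=69) -> no
  Carol (age=29, score=57) -> no
  Jack (age=51, score=55) -> no
  Grace (age=65, score=88) -> YES
  Amir (age=65, score=92) -> YES
  Alice (age=41, score=97) -> YES
  Vic (age=50, score=55) -> no


ANSWER: Grace, Amir, Alice


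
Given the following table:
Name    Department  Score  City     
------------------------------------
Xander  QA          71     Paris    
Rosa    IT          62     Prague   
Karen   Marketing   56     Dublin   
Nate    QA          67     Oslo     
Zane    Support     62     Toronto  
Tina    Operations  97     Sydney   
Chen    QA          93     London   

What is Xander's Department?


Row 1: Xander
Department = QA

ANSWER: QA


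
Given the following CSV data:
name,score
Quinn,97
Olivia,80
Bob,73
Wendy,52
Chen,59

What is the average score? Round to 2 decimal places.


Scores: 97, 80, 73, 52, 59
Sum = 361
Count = 5
Average = 361 / 5 = 72.20

ANSWER: 72.20


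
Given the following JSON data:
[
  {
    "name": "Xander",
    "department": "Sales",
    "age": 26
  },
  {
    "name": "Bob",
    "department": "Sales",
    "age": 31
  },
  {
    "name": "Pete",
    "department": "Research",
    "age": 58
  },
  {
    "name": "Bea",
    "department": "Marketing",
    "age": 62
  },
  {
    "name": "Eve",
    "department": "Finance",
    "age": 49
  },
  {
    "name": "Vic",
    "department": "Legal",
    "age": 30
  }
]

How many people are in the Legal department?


Scanning records for department = Legal
  Record 5: Vic
Count: 1

ANSWER: 1
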